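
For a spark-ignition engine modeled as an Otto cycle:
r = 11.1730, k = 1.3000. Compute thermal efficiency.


r^(k-1) = 2.0628
eta = 1 - 1/2.0628 = 0.5152 = 51.5215%

51.5215%


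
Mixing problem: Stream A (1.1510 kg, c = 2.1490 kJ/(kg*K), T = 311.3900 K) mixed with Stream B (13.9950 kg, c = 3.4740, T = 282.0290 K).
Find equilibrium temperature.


num = 14482.0865
den = 51.0921
Tf = 283.4504 K

283.4504 K


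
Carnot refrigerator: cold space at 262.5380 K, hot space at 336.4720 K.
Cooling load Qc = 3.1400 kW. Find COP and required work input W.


COP = 262.5380 / 73.9340 = 3.5510
W = 3.1400 / 3.5510 = 0.8843 kW

COP = 3.5510, W = 0.8843 kW


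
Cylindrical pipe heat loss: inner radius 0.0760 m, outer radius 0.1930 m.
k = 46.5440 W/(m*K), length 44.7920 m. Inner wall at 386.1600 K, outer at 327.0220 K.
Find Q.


dT = 59.1380 K
ln(ro/ri) = 0.9320
Q = 2*pi*46.5440*44.7920*59.1380 / 0.9320 = 831217.8397 W

831217.8397 W


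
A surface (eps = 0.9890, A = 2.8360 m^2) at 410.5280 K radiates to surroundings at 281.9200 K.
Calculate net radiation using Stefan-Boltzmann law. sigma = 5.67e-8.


T^4 = 2.8403e+10
Tsurr^4 = 6.3169e+09
Q = 0.9890 * 5.67e-8 * 2.8360 * 2.2087e+10 = 3512.4782 W

3512.4782 W


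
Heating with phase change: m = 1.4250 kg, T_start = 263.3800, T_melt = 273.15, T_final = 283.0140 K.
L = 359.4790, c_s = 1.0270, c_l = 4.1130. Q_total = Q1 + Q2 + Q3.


Q1 (sensible, solid) = 1.4250 * 1.0270 * 9.7700 = 14.2982 kJ
Q2 (latent) = 1.4250 * 359.4790 = 512.2576 kJ
Q3 (sensible, liquid) = 1.4250 * 4.1130 * 9.8640 = 57.8132 kJ
Q_total = 584.3689 kJ

584.3689 kJ


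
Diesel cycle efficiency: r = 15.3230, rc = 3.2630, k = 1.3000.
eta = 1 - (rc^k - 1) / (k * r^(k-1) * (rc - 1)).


r^(k-1) = 2.2678
rc^k = 4.6527
eta = 0.4525 = 45.2506%

45.2506%


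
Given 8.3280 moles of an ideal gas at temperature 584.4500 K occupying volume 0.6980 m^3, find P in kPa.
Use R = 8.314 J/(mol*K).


P = nRT/V = 8.3280 * 8.314 * 584.4500 / 0.6980
= 40466.7289 / 0.6980 = 57975.2563 Pa = 57.9753 kPa

57.9753 kPa


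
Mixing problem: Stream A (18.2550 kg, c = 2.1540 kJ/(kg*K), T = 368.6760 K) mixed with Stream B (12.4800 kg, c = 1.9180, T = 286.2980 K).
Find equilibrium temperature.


num = 21349.8207
den = 63.2579
Tf = 337.5044 K

337.5044 K


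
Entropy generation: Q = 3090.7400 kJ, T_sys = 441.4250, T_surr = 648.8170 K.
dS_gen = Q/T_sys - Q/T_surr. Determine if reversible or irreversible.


dS_sys = 3090.7400/441.4250 = 7.0017 kJ/K
dS_surr = -3090.7400/648.8170 = -4.7637 kJ/K
dS_gen = 7.0017 - 4.7637 = 2.2381 kJ/K (irreversible)

dS_gen = 2.2381 kJ/K, irreversible


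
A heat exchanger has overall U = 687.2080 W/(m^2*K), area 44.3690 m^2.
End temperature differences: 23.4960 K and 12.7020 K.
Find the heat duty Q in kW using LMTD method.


LMTD = 17.5492 K
Q = 687.2080 * 44.3690 * 17.5492 = 535087.9844 W = 535.0880 kW

535.0880 kW


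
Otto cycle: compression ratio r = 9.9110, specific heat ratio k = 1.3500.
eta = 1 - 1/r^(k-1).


r^(k-1) = 2.2317
eta = 1 - 1/2.2317 = 0.5519 = 55.1917%

55.1917%


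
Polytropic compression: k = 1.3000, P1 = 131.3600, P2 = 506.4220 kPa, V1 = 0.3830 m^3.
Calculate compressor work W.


(k-1)/k = 0.2308
(P2/P1)^exp = 1.3653
W = 4.3333 * 131.3600 * 0.3830 * (1.3653 - 1) = 79.6501 kJ

79.6501 kJ


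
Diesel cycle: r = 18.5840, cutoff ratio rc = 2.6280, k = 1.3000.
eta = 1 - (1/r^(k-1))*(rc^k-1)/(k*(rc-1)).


r^(k-1) = 2.4029
rc^k = 3.5117
eta = 0.5061 = 50.6119%

50.6119%


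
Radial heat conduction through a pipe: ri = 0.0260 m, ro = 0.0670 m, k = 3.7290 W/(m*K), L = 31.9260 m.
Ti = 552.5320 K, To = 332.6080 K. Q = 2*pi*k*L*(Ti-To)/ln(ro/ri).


dT = 219.9240 K
ln(ro/ri) = 0.9466
Q = 2*pi*3.7290*31.9260*219.9240 / 0.9466 = 173789.9606 W

173789.9606 W


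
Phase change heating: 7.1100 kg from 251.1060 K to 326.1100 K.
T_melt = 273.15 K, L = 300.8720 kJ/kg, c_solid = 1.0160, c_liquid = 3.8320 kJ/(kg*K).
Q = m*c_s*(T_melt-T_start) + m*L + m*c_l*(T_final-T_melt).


Q1 (sensible, solid) = 7.1100 * 1.0160 * 22.0440 = 159.2406 kJ
Q2 (latent) = 7.1100 * 300.8720 = 2139.1999 kJ
Q3 (sensible, liquid) = 7.1100 * 3.8320 * 52.9600 = 1442.9227 kJ
Q_total = 3741.3632 kJ

3741.3632 kJ


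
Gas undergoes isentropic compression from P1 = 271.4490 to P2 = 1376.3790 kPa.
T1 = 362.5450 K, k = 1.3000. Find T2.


(k-1)/k = 0.2308
(P2/P1)^exp = 1.4545
T2 = 362.5450 * 1.4545 = 527.3096 K

527.3096 K


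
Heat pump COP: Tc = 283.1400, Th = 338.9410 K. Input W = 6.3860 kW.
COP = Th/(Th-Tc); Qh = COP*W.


COP = 338.9410 / 55.8010 = 6.0741
Qh = 6.0741 * 6.3860 = 38.7892 kW

COP = 6.0741, Qh = 38.7892 kW


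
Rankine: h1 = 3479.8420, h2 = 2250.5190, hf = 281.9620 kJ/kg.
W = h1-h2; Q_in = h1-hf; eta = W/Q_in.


W = 1229.3230 kJ/kg
Q_in = 3197.8800 kJ/kg
eta = 0.3844 = 38.4418%

eta = 38.4418%


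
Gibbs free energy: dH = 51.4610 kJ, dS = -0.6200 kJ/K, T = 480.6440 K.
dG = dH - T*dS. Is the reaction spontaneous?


T*dS = 480.6440 * -0.6200 = -297.9993 kJ
dG = 51.4610 + 297.9993 = 349.4603 kJ (non-spontaneous)

dG = 349.4603 kJ, non-spontaneous


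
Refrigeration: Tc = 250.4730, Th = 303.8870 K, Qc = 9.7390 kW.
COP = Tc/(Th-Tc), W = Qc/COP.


COP = 250.4730 / 53.4140 = 4.6893
W = 9.7390 / 4.6893 = 2.0769 kW

COP = 4.6893, W = 2.0769 kW


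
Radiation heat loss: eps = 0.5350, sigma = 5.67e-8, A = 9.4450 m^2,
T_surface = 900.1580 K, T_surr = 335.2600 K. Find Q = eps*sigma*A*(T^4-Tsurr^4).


T^4 = 6.5656e+11
Tsurr^4 = 1.2634e+10
Q = 0.5350 * 5.67e-8 * 9.4450 * 6.4393e+11 = 184491.1806 W

184491.1806 W


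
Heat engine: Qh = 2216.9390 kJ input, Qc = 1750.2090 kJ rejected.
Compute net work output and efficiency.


W = 2216.9390 - 1750.2090 = 466.7300 kJ
eta = 466.7300 / 2216.9390 = 0.2105 = 21.0529%

W = 466.7300 kJ, eta = 21.0529%


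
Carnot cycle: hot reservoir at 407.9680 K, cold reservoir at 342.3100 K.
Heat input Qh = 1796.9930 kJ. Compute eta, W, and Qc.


eta = 1 - 342.3100/407.9680 = 0.1609
W = 0.1609 * 1796.9930 = 289.2064 kJ
Qc = 1796.9930 - 289.2064 = 1507.7866 kJ

eta = 16.0939%, W = 289.2064 kJ, Qc = 1507.7866 kJ


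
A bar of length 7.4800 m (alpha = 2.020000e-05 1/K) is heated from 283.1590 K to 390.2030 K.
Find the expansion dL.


dT = 107.0440 K
dL = 2.020000e-05 * 7.4800 * 107.0440 = 0.016174 m
L_final = 7.496174 m

dL = 0.016174 m


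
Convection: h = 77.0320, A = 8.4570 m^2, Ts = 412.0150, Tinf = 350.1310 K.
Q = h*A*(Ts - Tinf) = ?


dT = 61.8840 K
Q = 77.0320 * 8.4570 * 61.8840 = 40314.9274 W

40314.9274 W


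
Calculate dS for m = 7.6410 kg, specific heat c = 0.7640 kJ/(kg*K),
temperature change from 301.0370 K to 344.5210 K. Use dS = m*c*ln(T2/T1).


T2/T1 = 1.1444
ln(T2/T1) = 0.1349
dS = 7.6410 * 0.7640 * 0.1349 = 0.7876 kJ/K

0.7876 kJ/K


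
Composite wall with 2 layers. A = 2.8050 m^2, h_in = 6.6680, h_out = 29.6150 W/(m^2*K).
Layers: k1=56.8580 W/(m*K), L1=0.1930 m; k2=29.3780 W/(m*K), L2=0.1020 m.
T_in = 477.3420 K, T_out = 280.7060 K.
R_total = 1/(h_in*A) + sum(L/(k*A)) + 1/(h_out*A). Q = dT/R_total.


R_conv_in = 1/(6.6680*2.8050) = 0.0535
R_1 = 0.1930/(56.8580*2.8050) = 0.0012
R_2 = 0.1020/(29.3780*2.8050) = 0.0012
R_conv_out = 1/(29.6150*2.8050) = 0.0120
R_total = 0.0680 K/W
Q = 196.6360 / 0.0680 = 2893.7831 W

R_total = 0.0680 K/W, Q = 2893.7831 W


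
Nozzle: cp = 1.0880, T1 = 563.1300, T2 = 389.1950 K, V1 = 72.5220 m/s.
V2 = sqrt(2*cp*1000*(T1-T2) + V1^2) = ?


dT = 173.9350 K
2*cp*1000*dT = 378482.5600
V1^2 = 5259.4405
V2 = sqrt(383742.0005) = 619.4691 m/s

619.4691 m/s


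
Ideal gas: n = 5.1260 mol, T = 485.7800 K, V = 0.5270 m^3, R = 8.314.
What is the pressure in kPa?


P = nRT/V = 5.1260 * 8.314 * 485.7800 / 0.5270
= 20702.7602 / 0.5270 = 39284.1750 Pa = 39.2842 kPa

39.2842 kPa


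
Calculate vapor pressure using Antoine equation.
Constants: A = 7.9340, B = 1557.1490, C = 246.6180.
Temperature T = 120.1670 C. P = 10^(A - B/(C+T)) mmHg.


C+T = 366.7850
B/(C+T) = 4.2454
log10(P) = 7.9340 - 4.2454 = 3.6886
P = 10^3.6886 = 4882.0262 mmHg

4882.0262 mmHg


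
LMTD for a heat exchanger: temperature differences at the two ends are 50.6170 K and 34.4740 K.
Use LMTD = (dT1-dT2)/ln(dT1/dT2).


dT1/dT2 = 1.4683
ln(dT1/dT2) = 0.3841
LMTD = 16.1430 / 0.3841 = 42.0301 K

42.0301 K


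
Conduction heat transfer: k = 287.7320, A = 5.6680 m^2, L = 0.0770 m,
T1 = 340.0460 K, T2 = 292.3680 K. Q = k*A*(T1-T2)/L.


dT = 47.6780 K
Q = 287.7320 * 5.6680 * 47.6780 / 0.0770 = 1009823.1211 W

1009823.1211 W


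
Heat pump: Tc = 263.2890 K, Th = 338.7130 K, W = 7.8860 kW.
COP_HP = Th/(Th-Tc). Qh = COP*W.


COP = 338.7130 / 75.4240 = 4.4908
Qh = 4.4908 * 7.8860 = 35.4143 kW

COP = 4.4908, Qh = 35.4143 kW


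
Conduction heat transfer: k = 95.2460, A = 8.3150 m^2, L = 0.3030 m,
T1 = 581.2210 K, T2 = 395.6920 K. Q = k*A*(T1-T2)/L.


dT = 185.5290 K
Q = 95.2460 * 8.3150 * 185.5290 / 0.3030 = 484929.0199 W

484929.0199 W


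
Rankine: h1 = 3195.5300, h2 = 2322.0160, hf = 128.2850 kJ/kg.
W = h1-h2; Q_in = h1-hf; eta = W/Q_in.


W = 873.5140 kJ/kg
Q_in = 3067.2450 kJ/kg
eta = 0.2848 = 28.4788%

eta = 28.4788%


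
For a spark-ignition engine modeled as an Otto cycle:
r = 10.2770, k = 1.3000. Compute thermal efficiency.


r^(k-1) = 2.0117
eta = 1 - 1/2.0117 = 0.5029 = 50.2904%

50.2904%


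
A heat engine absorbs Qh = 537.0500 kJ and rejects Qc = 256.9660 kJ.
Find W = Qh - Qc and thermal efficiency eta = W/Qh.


W = 537.0500 - 256.9660 = 280.0840 kJ
eta = 280.0840 / 537.0500 = 0.5215 = 52.1523%

W = 280.0840 kJ, eta = 52.1523%


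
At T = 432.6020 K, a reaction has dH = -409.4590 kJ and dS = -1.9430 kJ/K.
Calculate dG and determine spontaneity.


T*dS = 432.6020 * -1.9430 = -840.5457 kJ
dG = -409.4590 + 840.5457 = 431.0867 kJ (non-spontaneous)

dG = 431.0867 kJ, non-spontaneous


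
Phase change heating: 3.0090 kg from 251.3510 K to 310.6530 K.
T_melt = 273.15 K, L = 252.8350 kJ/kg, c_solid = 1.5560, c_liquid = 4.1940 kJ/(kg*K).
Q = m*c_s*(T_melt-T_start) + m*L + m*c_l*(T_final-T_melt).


Q1 (sensible, solid) = 3.0090 * 1.5560 * 21.7990 = 102.0630 kJ
Q2 (latent) = 3.0090 * 252.8350 = 760.7805 kJ
Q3 (sensible, liquid) = 3.0090 * 4.1940 * 37.5030 = 473.2783 kJ
Q_total = 1336.1219 kJ

1336.1219 kJ


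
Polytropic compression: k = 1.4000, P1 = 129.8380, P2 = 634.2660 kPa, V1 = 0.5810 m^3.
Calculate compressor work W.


(k-1)/k = 0.2857
(P2/P1)^exp = 1.5733
W = 3.5000 * 129.8380 * 0.5810 * (1.5733 - 1) = 151.3738 kJ

151.3738 kJ


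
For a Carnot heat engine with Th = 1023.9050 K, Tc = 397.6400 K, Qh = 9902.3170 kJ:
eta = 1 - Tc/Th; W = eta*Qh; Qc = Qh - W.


eta = 1 - 397.6400/1023.9050 = 0.6116
W = 0.6116 * 9902.3170 = 6056.6894 kJ
Qc = 9902.3170 - 6056.6894 = 3845.6276 kJ

eta = 61.1644%, W = 6056.6894 kJ, Qc = 3845.6276 kJ


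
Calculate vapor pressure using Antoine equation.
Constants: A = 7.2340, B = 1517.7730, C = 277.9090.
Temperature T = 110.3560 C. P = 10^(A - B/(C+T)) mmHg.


C+T = 388.2650
B/(C+T) = 3.9091
log10(P) = 7.2340 - 3.9091 = 3.3249
P = 10^3.3249 = 2112.9236 mmHg

2112.9236 mmHg


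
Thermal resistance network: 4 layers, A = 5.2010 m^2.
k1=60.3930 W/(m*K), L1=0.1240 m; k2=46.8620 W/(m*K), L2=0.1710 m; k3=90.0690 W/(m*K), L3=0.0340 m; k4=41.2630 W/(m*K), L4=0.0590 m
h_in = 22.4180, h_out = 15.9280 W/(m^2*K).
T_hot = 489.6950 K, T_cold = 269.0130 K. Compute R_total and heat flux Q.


R_conv_in = 1/(22.4180*5.2010) = 0.0086
R_1 = 0.1240/(60.3930*5.2010) = 0.0004
R_2 = 0.1710/(46.8620*5.2010) = 0.0007
R_3 = 0.0340/(90.0690*5.2010) = 7.2580e-05
R_4 = 0.0590/(41.2630*5.2010) = 0.0003
R_conv_out = 1/(15.9280*5.2010) = 0.0121
R_total = 0.0221 K/W
Q = 220.6820 / 0.0221 = 9989.3475 W

R_total = 0.0221 K/W, Q = 9989.3475 W


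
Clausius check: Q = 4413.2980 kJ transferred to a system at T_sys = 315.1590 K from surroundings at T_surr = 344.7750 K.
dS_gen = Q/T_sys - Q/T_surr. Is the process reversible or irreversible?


dS_sys = 4413.2980/315.1590 = 14.0034 kJ/K
dS_surr = -4413.2980/344.7750 = -12.8005 kJ/K
dS_gen = 14.0034 - 12.8005 = 1.2029 kJ/K (irreversible)

dS_gen = 1.2029 kJ/K, irreversible


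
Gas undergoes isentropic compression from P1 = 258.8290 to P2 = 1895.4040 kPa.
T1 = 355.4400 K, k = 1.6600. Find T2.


(k-1)/k = 0.3976
(P2/P1)^exp = 2.2069
T2 = 355.4400 * 2.2069 = 784.4373 K

784.4373 K


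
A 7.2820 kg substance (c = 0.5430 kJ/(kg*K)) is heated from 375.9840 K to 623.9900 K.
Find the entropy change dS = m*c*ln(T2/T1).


T2/T1 = 1.6596
ln(T2/T1) = 0.5066
dS = 7.2820 * 0.5430 * 0.5066 = 2.0031 kJ/K

2.0031 kJ/K


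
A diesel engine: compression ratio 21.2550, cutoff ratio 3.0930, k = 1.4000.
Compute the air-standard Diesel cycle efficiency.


r^(k-1) = 3.3961
rc^k = 4.8588
eta = 0.6122 = 61.2230%

61.2230%


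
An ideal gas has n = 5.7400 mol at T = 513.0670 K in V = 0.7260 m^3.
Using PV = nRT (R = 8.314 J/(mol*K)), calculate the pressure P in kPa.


P = nRT/V = 5.7400 * 8.314 * 513.0670 / 0.7260
= 24484.7681 / 0.7260 = 33725.5759 Pa = 33.7256 kPa

33.7256 kPa


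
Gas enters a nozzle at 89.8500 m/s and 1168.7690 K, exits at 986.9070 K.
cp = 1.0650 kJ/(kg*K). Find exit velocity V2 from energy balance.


dT = 181.8620 K
2*cp*1000*dT = 387366.0600
V1^2 = 8073.0225
V2 = sqrt(395439.0825) = 628.8395 m/s

628.8395 m/s


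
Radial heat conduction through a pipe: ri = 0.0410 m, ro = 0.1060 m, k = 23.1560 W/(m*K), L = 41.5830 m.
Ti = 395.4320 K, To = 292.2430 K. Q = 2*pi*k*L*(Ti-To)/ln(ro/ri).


dT = 103.1890 K
ln(ro/ri) = 0.9499
Q = 2*pi*23.1560*41.5830*103.1890 / 0.9499 = 657248.8258 W

657248.8258 W


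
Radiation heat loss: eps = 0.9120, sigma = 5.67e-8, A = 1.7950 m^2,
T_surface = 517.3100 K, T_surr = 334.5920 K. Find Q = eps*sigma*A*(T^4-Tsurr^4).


T^4 = 7.1615e+10
Tsurr^4 = 1.2533e+10
Q = 0.9120 * 5.67e-8 * 1.7950 * 5.9082e+10 = 5483.9743 W

5483.9743 W


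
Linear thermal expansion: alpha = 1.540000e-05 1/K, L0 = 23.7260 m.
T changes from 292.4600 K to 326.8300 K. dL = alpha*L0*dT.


dT = 34.3700 K
dL = 1.540000e-05 * 23.7260 * 34.3700 = 0.012558 m
L_final = 23.738558 m

dL = 0.012558 m


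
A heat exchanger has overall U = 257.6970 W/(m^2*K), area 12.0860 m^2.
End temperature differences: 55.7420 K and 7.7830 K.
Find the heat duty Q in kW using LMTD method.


LMTD = 24.3596 K
Q = 257.6970 * 12.0860 * 24.3596 = 75868.6276 W = 75.8686 kW

75.8686 kW


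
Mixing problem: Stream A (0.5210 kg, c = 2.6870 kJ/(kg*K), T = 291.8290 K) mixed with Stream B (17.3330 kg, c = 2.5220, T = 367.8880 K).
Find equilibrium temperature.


num = 16490.3313
den = 45.1138
Tf = 365.5278 K

365.5278 K


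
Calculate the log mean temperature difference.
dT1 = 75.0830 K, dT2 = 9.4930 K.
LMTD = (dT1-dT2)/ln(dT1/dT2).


dT1/dT2 = 7.9093
ln(dT1/dT2) = 2.0680
LMTD = 65.5900 / 2.0680 = 31.7160 K

31.7160 K


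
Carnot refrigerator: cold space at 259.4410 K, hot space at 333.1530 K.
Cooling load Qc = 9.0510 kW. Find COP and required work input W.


COP = 259.4410 / 73.7120 = 3.5197
W = 9.0510 / 3.5197 = 2.5716 kW

COP = 3.5197, W = 2.5716 kW


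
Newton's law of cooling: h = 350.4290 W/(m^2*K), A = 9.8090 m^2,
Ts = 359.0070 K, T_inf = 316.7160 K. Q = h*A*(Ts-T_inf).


dT = 42.2910 K
Q = 350.4290 * 9.8090 * 42.2910 = 145369.3098 W

145369.3098 W


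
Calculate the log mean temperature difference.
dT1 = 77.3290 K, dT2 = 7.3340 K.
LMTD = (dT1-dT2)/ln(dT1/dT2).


dT1/dT2 = 10.5439
ln(dT1/dT2) = 2.3555
LMTD = 69.9950 / 2.3555 = 29.7150 K

29.7150 K


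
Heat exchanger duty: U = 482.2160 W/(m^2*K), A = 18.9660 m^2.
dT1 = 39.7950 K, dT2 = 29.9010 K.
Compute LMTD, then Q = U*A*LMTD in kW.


LMTD = 34.6126 K
Q = 482.2160 * 18.9660 * 34.6126 = 316557.0988 W = 316.5571 kW

316.5571 kW


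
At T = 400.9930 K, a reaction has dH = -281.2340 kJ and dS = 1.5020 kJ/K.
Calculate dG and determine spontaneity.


T*dS = 400.9930 * 1.5020 = 602.2915 kJ
dG = -281.2340 - 602.2915 = -883.5255 kJ (spontaneous)

dG = -883.5255 kJ, spontaneous


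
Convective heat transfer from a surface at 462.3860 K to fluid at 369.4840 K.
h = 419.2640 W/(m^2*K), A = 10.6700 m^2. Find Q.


dT = 92.9020 K
Q = 419.2640 * 10.6700 * 92.9020 = 415601.4522 W

415601.4522 W


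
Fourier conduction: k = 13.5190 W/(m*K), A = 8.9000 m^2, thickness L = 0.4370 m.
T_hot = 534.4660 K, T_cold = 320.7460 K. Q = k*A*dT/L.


dT = 213.7200 K
Q = 13.5190 * 8.9000 * 213.7200 / 0.4370 = 58843.4738 W

58843.4738 W


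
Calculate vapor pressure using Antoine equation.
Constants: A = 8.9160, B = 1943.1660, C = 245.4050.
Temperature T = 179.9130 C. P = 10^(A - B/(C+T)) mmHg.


C+T = 425.3180
B/(C+T) = 4.5687
log10(P) = 8.9160 - 4.5687 = 4.3473
P = 10^4.3473 = 22246.5769 mmHg

22246.5769 mmHg


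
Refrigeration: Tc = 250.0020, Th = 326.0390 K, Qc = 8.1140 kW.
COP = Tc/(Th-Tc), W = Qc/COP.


COP = 250.0020 / 76.0370 = 3.2879
W = 8.1140 / 3.2879 = 2.4678 kW

COP = 3.2879, W = 2.4678 kW


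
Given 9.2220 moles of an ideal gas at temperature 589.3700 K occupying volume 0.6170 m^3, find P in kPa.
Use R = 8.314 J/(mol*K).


P = nRT/V = 9.2220 * 8.314 * 589.3700 / 0.6170
= 45188.0045 / 0.6170 = 73238.2570 Pa = 73.2383 kPa

73.2383 kPa


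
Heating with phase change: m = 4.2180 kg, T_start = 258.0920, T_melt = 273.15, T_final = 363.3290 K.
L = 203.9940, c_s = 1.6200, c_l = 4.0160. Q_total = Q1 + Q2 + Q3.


Q1 (sensible, solid) = 4.2180 * 1.6200 * 15.0580 = 102.8937 kJ
Q2 (latent) = 4.2180 * 203.9940 = 860.4467 kJ
Q3 (sensible, liquid) = 4.2180 * 4.0160 * 90.1790 = 1527.5861 kJ
Q_total = 2490.9265 kJ

2490.9265 kJ


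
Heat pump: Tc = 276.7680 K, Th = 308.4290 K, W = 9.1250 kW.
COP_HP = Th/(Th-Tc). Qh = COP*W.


COP = 308.4290 / 31.6610 = 9.7416
Qh = 9.7416 * 9.1250 = 88.8922 kW

COP = 9.7416, Qh = 88.8922 kW


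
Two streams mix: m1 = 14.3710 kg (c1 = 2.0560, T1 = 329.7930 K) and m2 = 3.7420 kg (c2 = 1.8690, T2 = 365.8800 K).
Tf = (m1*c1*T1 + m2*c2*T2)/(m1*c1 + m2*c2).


num = 12303.2107
den = 36.5406
Tf = 336.7000 K

336.7000 K


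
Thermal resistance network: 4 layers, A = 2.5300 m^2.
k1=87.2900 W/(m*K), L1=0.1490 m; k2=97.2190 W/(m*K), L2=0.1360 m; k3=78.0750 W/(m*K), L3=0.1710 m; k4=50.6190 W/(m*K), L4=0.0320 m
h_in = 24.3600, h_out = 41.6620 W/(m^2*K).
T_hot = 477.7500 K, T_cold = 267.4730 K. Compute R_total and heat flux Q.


R_conv_in = 1/(24.3600*2.5300) = 0.0162
R_1 = 0.1490/(87.2900*2.5300) = 0.0007
R_2 = 0.1360/(97.2190*2.5300) = 0.0006
R_3 = 0.1710/(78.0750*2.5300) = 0.0009
R_4 = 0.0320/(50.6190*2.5300) = 0.0002
R_conv_out = 1/(41.6620*2.5300) = 0.0095
R_total = 0.0281 K/W
Q = 210.2770 / 0.0281 = 7494.8878 W

R_total = 0.0281 K/W, Q = 7494.8878 W


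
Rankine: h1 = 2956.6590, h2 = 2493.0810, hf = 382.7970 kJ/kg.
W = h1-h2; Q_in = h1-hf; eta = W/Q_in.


W = 463.5780 kJ/kg
Q_in = 2573.8620 kJ/kg
eta = 0.1801 = 18.0110%

eta = 18.0110%


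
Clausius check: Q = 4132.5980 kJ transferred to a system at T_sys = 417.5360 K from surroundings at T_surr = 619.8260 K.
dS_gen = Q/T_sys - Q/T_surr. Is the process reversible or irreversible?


dS_sys = 4132.5980/417.5360 = 9.8976 kJ/K
dS_surr = -4132.5980/619.8260 = -6.6674 kJ/K
dS_gen = 9.8976 - 6.6674 = 3.2302 kJ/K (irreversible)

dS_gen = 3.2302 kJ/K, irreversible


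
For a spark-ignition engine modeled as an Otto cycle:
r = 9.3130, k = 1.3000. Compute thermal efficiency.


r^(k-1) = 1.9531
eta = 1 - 1/1.9531 = 0.4880 = 48.7996%

48.7996%


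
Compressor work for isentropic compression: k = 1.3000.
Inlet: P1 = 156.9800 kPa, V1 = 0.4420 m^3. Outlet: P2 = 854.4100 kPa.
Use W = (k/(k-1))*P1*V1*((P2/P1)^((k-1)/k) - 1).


(k-1)/k = 0.2308
(P2/P1)^exp = 1.4784
W = 4.3333 * 156.9800 * 0.4420 * (1.4784 - 1) = 143.8535 kJ

143.8535 kJ


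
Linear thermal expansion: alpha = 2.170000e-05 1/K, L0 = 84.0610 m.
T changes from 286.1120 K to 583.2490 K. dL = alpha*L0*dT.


dT = 297.1370 K
dL = 2.170000e-05 * 84.0610 * 297.1370 = 0.542015 m
L_final = 84.603015 m

dL = 0.542015 m


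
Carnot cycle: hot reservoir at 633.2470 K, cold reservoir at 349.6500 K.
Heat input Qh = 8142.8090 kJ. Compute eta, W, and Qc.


eta = 1 - 349.6500/633.2470 = 0.4478
W = 0.4478 * 8142.8090 = 3646.7227 kJ
Qc = 8142.8090 - 3646.7227 = 4496.0863 kJ

eta = 44.7846%, W = 3646.7227 kJ, Qc = 4496.0863 kJ


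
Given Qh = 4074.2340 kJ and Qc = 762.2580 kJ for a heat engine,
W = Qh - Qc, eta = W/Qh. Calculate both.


W = 4074.2340 - 762.2580 = 3311.9760 kJ
eta = 3311.9760 / 4074.2340 = 0.8129 = 81.2908%

W = 3311.9760 kJ, eta = 81.2908%


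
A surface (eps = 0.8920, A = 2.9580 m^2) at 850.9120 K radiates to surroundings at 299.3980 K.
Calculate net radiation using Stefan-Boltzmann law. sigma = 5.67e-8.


T^4 = 5.2425e+11
Tsurr^4 = 8.0352e+09
Q = 0.8920 * 5.67e-8 * 2.9580 * 5.1622e+11 = 77228.3415 W

77228.3415 W


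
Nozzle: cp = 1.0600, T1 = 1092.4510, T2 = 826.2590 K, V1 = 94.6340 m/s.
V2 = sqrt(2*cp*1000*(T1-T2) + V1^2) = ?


dT = 266.1920 K
2*cp*1000*dT = 564327.0400
V1^2 = 8955.5940
V2 = sqrt(573282.6340) = 757.1543 m/s

757.1543 m/s


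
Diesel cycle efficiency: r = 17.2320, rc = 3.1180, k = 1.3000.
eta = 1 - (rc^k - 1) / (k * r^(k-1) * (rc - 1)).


r^(k-1) = 2.3491
rc^k = 4.3857
eta = 0.4765 = 47.6546%

47.6546%


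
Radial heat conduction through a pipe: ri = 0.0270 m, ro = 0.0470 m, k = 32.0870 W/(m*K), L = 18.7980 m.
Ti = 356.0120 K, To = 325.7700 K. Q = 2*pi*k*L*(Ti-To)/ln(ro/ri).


dT = 30.2420 K
ln(ro/ri) = 0.5543
Q = 2*pi*32.0870*18.7980*30.2420 / 0.5543 = 206765.3910 W

206765.3910 W


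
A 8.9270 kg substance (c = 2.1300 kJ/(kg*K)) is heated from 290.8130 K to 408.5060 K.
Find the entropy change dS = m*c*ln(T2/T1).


T2/T1 = 1.4047
ln(T2/T1) = 0.3398
dS = 8.9270 * 2.1300 * 0.3398 = 6.4616 kJ/K

6.4616 kJ/K


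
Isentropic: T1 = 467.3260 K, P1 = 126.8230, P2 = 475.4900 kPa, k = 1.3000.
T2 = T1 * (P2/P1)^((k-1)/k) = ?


(k-1)/k = 0.2308
(P2/P1)^exp = 1.3566
T2 = 467.3260 * 1.3566 = 633.9696 K

633.9696 K


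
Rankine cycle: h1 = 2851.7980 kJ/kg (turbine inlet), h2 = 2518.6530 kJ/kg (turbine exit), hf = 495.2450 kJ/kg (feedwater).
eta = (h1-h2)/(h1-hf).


W = 333.1450 kJ/kg
Q_in = 2356.5530 kJ/kg
eta = 0.1414 = 14.1370%

eta = 14.1370%


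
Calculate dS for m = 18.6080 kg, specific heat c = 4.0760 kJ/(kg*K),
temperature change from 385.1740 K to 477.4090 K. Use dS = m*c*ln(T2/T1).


T2/T1 = 1.2395
ln(T2/T1) = 0.2147
dS = 18.6080 * 4.0760 * 0.2147 = 16.2825 kJ/K

16.2825 kJ/K


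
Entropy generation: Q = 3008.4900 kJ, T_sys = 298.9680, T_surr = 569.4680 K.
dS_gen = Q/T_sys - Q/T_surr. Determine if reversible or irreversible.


dS_sys = 3008.4900/298.9680 = 10.0629 kJ/K
dS_surr = -3008.4900/569.4680 = -5.2830 kJ/K
dS_gen = 10.0629 - 5.2830 = 4.7799 kJ/K (irreversible)

dS_gen = 4.7799 kJ/K, irreversible


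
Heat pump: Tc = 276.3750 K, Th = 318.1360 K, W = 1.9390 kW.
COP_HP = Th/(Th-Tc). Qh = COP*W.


COP = 318.1360 / 41.7610 = 7.6180
Qh = 7.6180 * 1.9390 = 14.7713 kW

COP = 7.6180, Qh = 14.7713 kW


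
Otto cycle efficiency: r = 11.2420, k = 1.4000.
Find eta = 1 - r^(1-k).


r^(k-1) = 2.6323
eta = 1 - 1/2.6323 = 0.6201 = 62.0106%

62.0106%


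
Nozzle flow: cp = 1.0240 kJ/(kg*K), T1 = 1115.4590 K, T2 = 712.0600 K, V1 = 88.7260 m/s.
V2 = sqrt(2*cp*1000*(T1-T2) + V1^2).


dT = 403.3990 K
2*cp*1000*dT = 826161.1520
V1^2 = 7872.3031
V2 = sqrt(834033.4551) = 913.2543 m/s

913.2543 m/s


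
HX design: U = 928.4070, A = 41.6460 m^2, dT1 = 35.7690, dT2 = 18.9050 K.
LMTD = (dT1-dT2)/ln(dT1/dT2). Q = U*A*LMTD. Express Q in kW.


LMTD = 26.4469 K
Q = 928.4070 * 41.6460 * 26.4469 = 1022554.3882 W = 1022.5544 kW

1022.5544 kW


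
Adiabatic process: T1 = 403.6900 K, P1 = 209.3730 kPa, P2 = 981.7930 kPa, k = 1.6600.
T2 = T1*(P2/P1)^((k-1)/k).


(k-1)/k = 0.3976
(P2/P1)^exp = 1.8485
T2 = 403.6900 * 1.8485 = 746.2264 K

746.2264 K


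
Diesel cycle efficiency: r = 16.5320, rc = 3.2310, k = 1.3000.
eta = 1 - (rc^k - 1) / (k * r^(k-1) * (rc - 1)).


r^(k-1) = 2.3201
rc^k = 4.5934
eta = 0.4660 = 46.5965%

46.5965%


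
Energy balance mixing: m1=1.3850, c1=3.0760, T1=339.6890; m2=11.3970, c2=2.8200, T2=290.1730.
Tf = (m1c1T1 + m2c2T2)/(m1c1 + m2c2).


num = 10773.1902
den = 36.3998
Tf = 295.9684 K

295.9684 K


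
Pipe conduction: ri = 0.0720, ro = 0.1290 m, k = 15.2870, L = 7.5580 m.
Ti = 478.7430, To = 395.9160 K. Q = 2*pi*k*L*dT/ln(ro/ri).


dT = 82.8270 K
ln(ro/ri) = 0.5831
Q = 2*pi*15.2870*7.5580*82.8270 / 0.5831 = 103110.6298 W

103110.6298 W


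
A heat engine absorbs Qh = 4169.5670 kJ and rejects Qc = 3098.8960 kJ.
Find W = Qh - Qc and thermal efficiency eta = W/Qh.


W = 4169.5670 - 3098.8960 = 1070.6710 kJ
eta = 1070.6710 / 4169.5670 = 0.2568 = 25.6782%

W = 1070.6710 kJ, eta = 25.6782%


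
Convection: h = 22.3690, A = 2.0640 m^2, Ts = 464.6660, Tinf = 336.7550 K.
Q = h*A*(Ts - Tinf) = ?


dT = 127.9110 K
Q = 22.3690 * 2.0640 * 127.9110 = 5905.6018 W

5905.6018 W


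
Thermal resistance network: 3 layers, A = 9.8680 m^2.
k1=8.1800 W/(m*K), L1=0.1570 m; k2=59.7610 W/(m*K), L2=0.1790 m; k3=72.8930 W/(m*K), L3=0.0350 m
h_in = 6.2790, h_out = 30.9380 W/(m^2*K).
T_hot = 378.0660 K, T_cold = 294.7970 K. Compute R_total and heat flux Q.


R_conv_in = 1/(6.2790*9.8680) = 0.0161
R_1 = 0.1570/(8.1800*9.8680) = 0.0019
R_2 = 0.1790/(59.7610*9.8680) = 0.0003
R_3 = 0.0350/(72.8930*9.8680) = 4.8658e-05
R_conv_out = 1/(30.9380*9.8680) = 0.0033
R_total = 0.0217 K/W
Q = 83.2690 / 0.0217 = 3835.1908 W

R_total = 0.0217 K/W, Q = 3835.1908 W


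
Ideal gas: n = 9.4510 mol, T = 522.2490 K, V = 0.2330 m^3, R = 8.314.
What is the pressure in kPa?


P = nRT/V = 9.4510 * 8.314 * 522.2490 / 0.2330
= 41036.0358 / 0.2330 = 176120.3255 Pa = 176.1203 kPa

176.1203 kPa


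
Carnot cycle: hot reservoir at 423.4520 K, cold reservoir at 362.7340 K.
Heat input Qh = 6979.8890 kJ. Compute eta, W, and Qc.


eta = 1 - 362.7340/423.4520 = 0.1434
W = 0.1434 * 6979.8890 = 1000.8334 kJ
Qc = 6979.8890 - 1000.8334 = 5979.0556 kJ

eta = 14.3388%, W = 1000.8334 kJ, Qc = 5979.0556 kJ


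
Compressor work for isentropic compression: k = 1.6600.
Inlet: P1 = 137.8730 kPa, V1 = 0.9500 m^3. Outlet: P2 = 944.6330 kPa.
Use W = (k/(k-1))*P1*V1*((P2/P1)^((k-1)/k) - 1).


(k-1)/k = 0.3976
(P2/P1)^exp = 2.1493
W = 2.5152 * 137.8730 * 0.9500 * (2.1493 - 1) = 378.6214 kJ

378.6214 kJ


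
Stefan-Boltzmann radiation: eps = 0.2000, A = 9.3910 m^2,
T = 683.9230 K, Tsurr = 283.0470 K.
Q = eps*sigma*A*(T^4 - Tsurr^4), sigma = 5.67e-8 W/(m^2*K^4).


T^4 = 2.1879e+11
Tsurr^4 = 6.4185e+09
Q = 0.2000 * 5.67e-8 * 9.3910 * 2.1237e+11 = 22616.3501 W

22616.3501 W


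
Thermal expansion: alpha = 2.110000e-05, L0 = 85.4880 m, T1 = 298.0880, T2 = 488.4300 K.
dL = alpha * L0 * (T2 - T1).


dT = 190.3420 K
dL = 2.110000e-05 * 85.4880 * 190.3420 = 0.343338 m
L_final = 85.831338 m

dL = 0.343338 m


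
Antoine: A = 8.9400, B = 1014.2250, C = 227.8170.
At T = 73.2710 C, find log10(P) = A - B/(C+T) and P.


C+T = 301.0880
B/(C+T) = 3.3685
log10(P) = 8.9400 - 3.3685 = 5.5715
P = 10^5.5715 = 372791.9691 mmHg

372791.9691 mmHg


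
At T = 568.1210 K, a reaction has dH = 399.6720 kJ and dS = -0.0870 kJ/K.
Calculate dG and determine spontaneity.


T*dS = 568.1210 * -0.0870 = -49.4265 kJ
dG = 399.6720 + 49.4265 = 449.0985 kJ (non-spontaneous)

dG = 449.0985 kJ, non-spontaneous


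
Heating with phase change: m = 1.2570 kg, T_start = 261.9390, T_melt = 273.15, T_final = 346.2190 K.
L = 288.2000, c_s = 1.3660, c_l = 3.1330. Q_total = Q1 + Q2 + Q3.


Q1 (sensible, solid) = 1.2570 * 1.3660 * 11.2110 = 19.2500 kJ
Q2 (latent) = 1.2570 * 288.2000 = 362.2674 kJ
Q3 (sensible, liquid) = 1.2570 * 3.1330 * 73.0690 = 287.7589 kJ
Q_total = 669.2763 kJ

669.2763 kJ


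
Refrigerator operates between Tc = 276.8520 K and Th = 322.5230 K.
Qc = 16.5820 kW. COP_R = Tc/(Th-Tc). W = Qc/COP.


COP = 276.8520 / 45.6710 = 6.0619
W = 16.5820 / 6.0619 = 2.7355 kW

COP = 6.0619, W = 2.7355 kW


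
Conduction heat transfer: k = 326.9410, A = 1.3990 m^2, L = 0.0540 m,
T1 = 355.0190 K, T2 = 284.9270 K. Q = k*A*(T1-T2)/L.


dT = 70.0920 K
Q = 326.9410 * 1.3990 * 70.0920 / 0.0540 = 593692.8158 W

593692.8158 W


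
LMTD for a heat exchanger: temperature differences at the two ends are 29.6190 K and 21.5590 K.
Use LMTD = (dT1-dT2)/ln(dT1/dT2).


dT1/dT2 = 1.3739
ln(dT1/dT2) = 0.3176
LMTD = 8.0600 / 0.3176 = 25.3760 K

25.3760 K


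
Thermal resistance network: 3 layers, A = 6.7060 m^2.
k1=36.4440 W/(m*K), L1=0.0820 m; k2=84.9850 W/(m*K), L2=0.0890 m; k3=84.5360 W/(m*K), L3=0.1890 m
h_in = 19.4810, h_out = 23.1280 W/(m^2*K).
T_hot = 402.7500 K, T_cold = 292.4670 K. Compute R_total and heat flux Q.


R_conv_in = 1/(19.4810*6.7060) = 0.0077
R_1 = 0.0820/(36.4440*6.7060) = 0.0003
R_2 = 0.0890/(84.9850*6.7060) = 0.0002
R_3 = 0.1890/(84.5360*6.7060) = 0.0003
R_conv_out = 1/(23.1280*6.7060) = 0.0064
R_total = 0.0149 K/W
Q = 110.2830 / 0.0149 = 7387.9901 W

R_total = 0.0149 K/W, Q = 7387.9901 W


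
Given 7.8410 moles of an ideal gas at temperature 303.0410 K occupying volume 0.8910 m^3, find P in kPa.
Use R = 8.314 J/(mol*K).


P = nRT/V = 7.8410 * 8.314 * 303.0410 / 0.8910
= 19755.2652 / 0.8910 = 22172.0148 Pa = 22.1720 kPa

22.1720 kPa


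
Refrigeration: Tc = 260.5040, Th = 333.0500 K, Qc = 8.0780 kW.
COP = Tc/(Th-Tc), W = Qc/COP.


COP = 260.5040 / 72.5460 = 3.5909
W = 8.0780 / 3.5909 = 2.2496 kW

COP = 3.5909, W = 2.2496 kW


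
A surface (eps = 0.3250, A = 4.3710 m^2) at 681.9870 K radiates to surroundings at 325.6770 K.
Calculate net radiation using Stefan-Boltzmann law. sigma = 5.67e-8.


T^4 = 2.1632e+11
Tsurr^4 = 1.1250e+10
Q = 0.3250 * 5.67e-8 * 4.3710 * 2.0507e+11 = 16518.0098 W

16518.0098 W


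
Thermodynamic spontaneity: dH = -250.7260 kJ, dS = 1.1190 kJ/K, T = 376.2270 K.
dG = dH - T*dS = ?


T*dS = 376.2270 * 1.1190 = 420.9980 kJ
dG = -250.7260 - 420.9980 = -671.7240 kJ (spontaneous)

dG = -671.7240 kJ, spontaneous


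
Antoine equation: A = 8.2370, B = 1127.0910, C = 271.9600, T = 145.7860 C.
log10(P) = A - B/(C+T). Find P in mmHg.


C+T = 417.7460
B/(C+T) = 2.6980
log10(P) = 8.2370 - 2.6980 = 5.5390
P = 10^5.5390 = 345915.9403 mmHg

345915.9403 mmHg


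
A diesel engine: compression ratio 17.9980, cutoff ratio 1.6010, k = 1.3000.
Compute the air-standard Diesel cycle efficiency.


r^(k-1) = 2.3799
rc^k = 1.8438
eta = 0.5462 = 54.6222%

54.6222%


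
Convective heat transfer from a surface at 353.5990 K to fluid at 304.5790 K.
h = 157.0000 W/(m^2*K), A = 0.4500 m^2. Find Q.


dT = 49.0200 K
Q = 157.0000 * 0.4500 * 49.0200 = 3463.2630 W

3463.2630 W


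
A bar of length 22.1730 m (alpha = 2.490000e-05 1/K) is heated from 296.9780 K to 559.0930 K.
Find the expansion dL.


dT = 262.1150 K
dL = 2.490000e-05 * 22.1730 * 262.1150 = 0.144716 m
L_final = 22.317716 m

dL = 0.144716 m


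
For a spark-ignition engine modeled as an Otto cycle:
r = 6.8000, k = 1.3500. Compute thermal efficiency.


r^(k-1) = 1.9560
eta = 1 - 1/1.9560 = 0.4888 = 48.8763%

48.8763%


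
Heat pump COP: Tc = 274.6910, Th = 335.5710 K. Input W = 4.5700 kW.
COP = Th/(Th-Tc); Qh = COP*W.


COP = 335.5710 / 60.8800 = 5.5120
Qh = 5.5120 * 4.5700 = 25.1899 kW

COP = 5.5120, Qh = 25.1899 kW


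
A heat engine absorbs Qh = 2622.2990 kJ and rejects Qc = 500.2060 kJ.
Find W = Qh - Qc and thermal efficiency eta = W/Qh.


W = 2622.2990 - 500.2060 = 2122.0930 kJ
eta = 2122.0930 / 2622.2990 = 0.8092 = 80.9249%

W = 2122.0930 kJ, eta = 80.9249%


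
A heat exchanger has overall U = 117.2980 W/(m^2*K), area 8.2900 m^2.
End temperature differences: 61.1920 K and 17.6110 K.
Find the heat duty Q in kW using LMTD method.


LMTD = 34.9910 K
Q = 117.2980 * 8.2900 * 34.9910 = 34025.2342 W = 34.0252 kW

34.0252 kW


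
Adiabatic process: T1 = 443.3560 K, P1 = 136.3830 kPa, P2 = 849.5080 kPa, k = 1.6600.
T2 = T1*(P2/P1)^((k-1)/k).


(k-1)/k = 0.3976
(P2/P1)^exp = 2.0694
T2 = 443.3560 * 2.0694 = 917.4898 K

917.4898 K


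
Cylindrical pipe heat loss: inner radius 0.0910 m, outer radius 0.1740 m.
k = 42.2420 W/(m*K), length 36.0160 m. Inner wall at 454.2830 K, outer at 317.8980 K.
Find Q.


dT = 136.3850 K
ln(ro/ri) = 0.6482
Q = 2*pi*42.2420*36.0160*136.3850 / 0.6482 = 2011315.5835 W

2011315.5835 W


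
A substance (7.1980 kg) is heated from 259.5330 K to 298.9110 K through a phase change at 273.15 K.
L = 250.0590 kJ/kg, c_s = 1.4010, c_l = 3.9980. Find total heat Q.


Q1 (sensible, solid) = 7.1980 * 1.4010 * 13.6170 = 137.3192 kJ
Q2 (latent) = 7.1980 * 250.0590 = 1799.9247 kJ
Q3 (sensible, liquid) = 7.1980 * 3.9980 * 25.7610 = 741.3399 kJ
Q_total = 2678.5838 kJ

2678.5838 kJ


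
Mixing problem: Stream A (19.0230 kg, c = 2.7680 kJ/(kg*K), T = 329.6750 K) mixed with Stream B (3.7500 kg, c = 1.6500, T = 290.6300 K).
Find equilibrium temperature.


num = 19157.5292
den = 58.8432
Tf = 325.5693 K

325.5693 K


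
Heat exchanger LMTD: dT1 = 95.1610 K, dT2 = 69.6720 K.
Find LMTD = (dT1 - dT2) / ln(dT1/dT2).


dT1/dT2 = 1.3658
ln(dT1/dT2) = 0.3118
LMTD = 25.4890 / 0.3118 = 81.7553 K

81.7553 K


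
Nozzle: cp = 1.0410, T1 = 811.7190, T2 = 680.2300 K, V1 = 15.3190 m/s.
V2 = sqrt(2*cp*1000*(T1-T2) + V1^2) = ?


dT = 131.4890 K
2*cp*1000*dT = 273760.0980
V1^2 = 234.6718
V2 = sqrt(273994.7698) = 523.4451 m/s

523.4451 m/s


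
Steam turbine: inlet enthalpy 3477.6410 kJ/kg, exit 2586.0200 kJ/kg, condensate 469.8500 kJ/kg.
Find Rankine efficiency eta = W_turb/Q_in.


W = 891.6210 kJ/kg
Q_in = 3007.7910 kJ/kg
eta = 0.2964 = 29.6437%

eta = 29.6437%


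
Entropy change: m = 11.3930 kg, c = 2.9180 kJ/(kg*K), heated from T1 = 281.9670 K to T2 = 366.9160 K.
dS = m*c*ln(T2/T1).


T2/T1 = 1.3013
ln(T2/T1) = 0.2633
dS = 11.3930 * 2.9180 * 0.2633 = 8.7548 kJ/K

8.7548 kJ/K


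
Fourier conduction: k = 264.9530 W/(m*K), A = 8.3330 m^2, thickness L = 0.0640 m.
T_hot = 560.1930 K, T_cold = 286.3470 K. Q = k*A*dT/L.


dT = 273.8460 K
Q = 264.9530 * 8.3330 * 273.8460 / 0.0640 = 9447059.5033 W

9447059.5033 W


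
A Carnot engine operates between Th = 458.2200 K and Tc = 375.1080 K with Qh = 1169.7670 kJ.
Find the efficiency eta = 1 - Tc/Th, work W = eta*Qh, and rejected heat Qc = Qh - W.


eta = 1 - 375.1080/458.2200 = 0.1814
W = 0.1814 * 1169.7670 = 212.1725 kJ
Qc = 1169.7670 - 212.1725 = 957.5945 kJ

eta = 18.1380%, W = 212.1725 kJ, Qc = 957.5945 kJ


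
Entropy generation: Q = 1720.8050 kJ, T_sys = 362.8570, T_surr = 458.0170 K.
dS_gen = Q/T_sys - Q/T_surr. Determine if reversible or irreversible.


dS_sys = 1720.8050/362.8570 = 4.7424 kJ/K
dS_surr = -1720.8050/458.0170 = -3.7571 kJ/K
dS_gen = 4.7424 - 3.7571 = 0.9853 kJ/K (irreversible)

dS_gen = 0.9853 kJ/K, irreversible


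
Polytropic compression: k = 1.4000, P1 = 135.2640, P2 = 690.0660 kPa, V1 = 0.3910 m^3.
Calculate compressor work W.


(k-1)/k = 0.2857
(P2/P1)^exp = 1.5930
W = 3.5000 * 135.2640 * 0.3910 * (1.5930 - 1) = 109.7604 kJ

109.7604 kJ


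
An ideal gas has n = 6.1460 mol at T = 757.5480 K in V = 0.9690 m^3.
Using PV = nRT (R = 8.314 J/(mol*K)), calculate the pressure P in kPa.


P = nRT/V = 6.1460 * 8.314 * 757.5480 / 0.9690
= 38709.0695 / 0.9690 = 39947.4402 Pa = 39.9474 kPa

39.9474 kPa


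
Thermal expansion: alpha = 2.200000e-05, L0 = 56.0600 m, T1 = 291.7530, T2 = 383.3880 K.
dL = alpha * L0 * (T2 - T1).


dT = 91.6350 K
dL = 2.200000e-05 * 56.0600 * 91.6350 = 0.113015 m
L_final = 56.173015 m

dL = 0.113015 m


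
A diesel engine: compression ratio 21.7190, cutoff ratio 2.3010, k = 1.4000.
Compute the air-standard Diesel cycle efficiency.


r^(k-1) = 3.4256
rc^k = 3.2113
eta = 0.6456 = 64.5587%

64.5587%


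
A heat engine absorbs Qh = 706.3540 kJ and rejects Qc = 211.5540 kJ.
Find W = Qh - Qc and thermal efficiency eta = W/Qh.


W = 706.3540 - 211.5540 = 494.8000 kJ
eta = 494.8000 / 706.3540 = 0.7005 = 70.0499%

W = 494.8000 kJ, eta = 70.0499%


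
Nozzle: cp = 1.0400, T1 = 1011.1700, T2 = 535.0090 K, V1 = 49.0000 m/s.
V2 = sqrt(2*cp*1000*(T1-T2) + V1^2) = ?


dT = 476.1610 K
2*cp*1000*dT = 990414.8800
V1^2 = 2401.0000
V2 = sqrt(992815.8800) = 996.4015 m/s

996.4015 m/s


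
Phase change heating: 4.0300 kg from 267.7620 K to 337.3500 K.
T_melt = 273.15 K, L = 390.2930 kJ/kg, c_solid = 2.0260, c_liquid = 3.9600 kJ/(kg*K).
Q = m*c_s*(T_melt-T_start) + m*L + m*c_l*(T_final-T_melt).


Q1 (sensible, solid) = 4.0300 * 2.0260 * 5.3880 = 43.9918 kJ
Q2 (latent) = 4.0300 * 390.2930 = 1572.8808 kJ
Q3 (sensible, liquid) = 4.0300 * 3.9600 * 64.2000 = 1024.5550 kJ
Q_total = 2641.4276 kJ

2641.4276 kJ


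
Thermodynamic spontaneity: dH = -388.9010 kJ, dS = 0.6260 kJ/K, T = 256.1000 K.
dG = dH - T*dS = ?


T*dS = 256.1000 * 0.6260 = 160.3186 kJ
dG = -388.9010 - 160.3186 = -549.2196 kJ (spontaneous)

dG = -549.2196 kJ, spontaneous


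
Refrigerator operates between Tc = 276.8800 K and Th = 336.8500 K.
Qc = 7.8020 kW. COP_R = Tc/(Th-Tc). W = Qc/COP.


COP = 276.8800 / 59.9700 = 4.6170
W = 7.8020 / 4.6170 = 1.6899 kW

COP = 4.6170, W = 1.6899 kW


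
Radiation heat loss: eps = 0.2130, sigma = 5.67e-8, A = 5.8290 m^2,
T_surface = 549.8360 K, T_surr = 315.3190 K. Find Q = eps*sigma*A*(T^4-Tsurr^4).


T^4 = 9.1397e+10
Tsurr^4 = 9.8855e+09
Q = 0.2130 * 5.67e-8 * 5.8290 * 8.1512e+10 = 5738.2069 W

5738.2069 W


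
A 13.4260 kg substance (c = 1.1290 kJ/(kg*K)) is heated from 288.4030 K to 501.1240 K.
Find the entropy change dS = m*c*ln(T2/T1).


T2/T1 = 1.7376
ln(T2/T1) = 0.5525
dS = 13.4260 * 1.1290 * 0.5525 = 8.3747 kJ/K

8.3747 kJ/K


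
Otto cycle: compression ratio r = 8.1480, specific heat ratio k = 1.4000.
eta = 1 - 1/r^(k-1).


r^(k-1) = 2.3143
eta = 1 - 1/2.3143 = 0.5679 = 56.7905%

56.7905%


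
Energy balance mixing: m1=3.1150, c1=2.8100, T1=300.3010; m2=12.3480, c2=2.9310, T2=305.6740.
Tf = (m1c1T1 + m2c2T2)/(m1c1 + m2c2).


num = 13691.5294
den = 44.9451
Tf = 304.6276 K

304.6276 K


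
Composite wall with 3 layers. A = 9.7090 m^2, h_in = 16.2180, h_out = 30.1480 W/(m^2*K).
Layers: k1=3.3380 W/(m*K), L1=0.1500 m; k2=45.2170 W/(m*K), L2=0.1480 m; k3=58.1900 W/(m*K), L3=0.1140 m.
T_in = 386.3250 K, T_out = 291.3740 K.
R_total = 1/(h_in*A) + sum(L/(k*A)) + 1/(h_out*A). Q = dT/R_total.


R_conv_in = 1/(16.2180*9.7090) = 0.0064
R_1 = 0.1500/(3.3380*9.7090) = 0.0046
R_2 = 0.1480/(45.2170*9.7090) = 0.0003
R_3 = 0.1140/(58.1900*9.7090) = 0.0002
R_conv_out = 1/(30.1480*9.7090) = 0.0034
R_total = 0.0149 K/W
Q = 94.9510 / 0.0149 = 6357.8374 W

R_total = 0.0149 K/W, Q = 6357.8374 W


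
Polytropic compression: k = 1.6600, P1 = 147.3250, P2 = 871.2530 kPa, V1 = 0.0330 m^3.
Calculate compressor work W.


(k-1)/k = 0.3976
(P2/P1)^exp = 2.0272
W = 2.5152 * 147.3250 * 0.0330 * (2.0272 - 1) = 12.5600 kJ

12.5600 kJ


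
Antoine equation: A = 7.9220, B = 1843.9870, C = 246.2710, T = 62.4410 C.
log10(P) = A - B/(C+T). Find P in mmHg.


C+T = 308.7120
B/(C+T) = 5.9732
log10(P) = 7.9220 - 5.9732 = 1.9488
P = 10^1.9488 = 88.8868 mmHg

88.8868 mmHg


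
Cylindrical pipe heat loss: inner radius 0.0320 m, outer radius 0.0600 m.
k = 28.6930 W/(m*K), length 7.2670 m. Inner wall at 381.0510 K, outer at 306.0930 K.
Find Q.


dT = 74.9580 K
ln(ro/ri) = 0.6286
Q = 2*pi*28.6930*7.2670*74.9580 / 0.6286 = 156224.3110 W

156224.3110 W


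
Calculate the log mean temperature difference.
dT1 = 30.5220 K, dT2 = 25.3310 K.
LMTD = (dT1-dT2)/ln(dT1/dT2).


dT1/dT2 = 1.2049
ln(dT1/dT2) = 0.1864
LMTD = 5.1910 / 0.1864 = 27.8459 K

27.8459 K


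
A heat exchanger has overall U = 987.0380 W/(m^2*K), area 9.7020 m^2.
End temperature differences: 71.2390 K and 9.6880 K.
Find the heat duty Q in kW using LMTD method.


LMTD = 30.8503 K
Q = 987.0380 * 9.7020 * 30.8503 = 295429.7168 W = 295.4297 kW

295.4297 kW


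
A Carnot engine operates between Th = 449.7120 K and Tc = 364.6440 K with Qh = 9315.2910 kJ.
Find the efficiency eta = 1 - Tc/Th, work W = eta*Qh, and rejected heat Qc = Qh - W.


eta = 1 - 364.6440/449.7120 = 0.1892
W = 0.1892 * 9315.2910 = 1762.0903 kJ
Qc = 9315.2910 - 1762.0903 = 7553.2007 kJ

eta = 18.9161%, W = 1762.0903 kJ, Qc = 7553.2007 kJ
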